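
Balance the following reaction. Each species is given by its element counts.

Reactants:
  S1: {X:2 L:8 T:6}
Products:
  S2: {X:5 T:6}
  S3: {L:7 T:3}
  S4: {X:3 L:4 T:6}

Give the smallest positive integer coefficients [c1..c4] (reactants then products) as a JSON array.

X: 4·2 = 8 | 1·5+4·0+1·3 = 8
L: 4·8 = 32 | 1·0+4·7+1·4 = 32
T: 4·6 = 24 | 1·6+4·3+1·6 = 24
gcd(4,1,4,1) = 1

Coefficients: [4, 1, 4, 1]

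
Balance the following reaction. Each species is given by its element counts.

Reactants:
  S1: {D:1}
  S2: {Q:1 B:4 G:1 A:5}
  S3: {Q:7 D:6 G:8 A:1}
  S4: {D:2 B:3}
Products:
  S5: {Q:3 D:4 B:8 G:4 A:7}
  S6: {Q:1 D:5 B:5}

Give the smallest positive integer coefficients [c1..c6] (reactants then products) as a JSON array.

Coefficients: [4, 4, 1, 6, 3, 2]

Q: 4·0+4·1+1·7+6·0 = 11 | 3·3+2·1 = 11
D: 4·1+4·0+1·6+6·2 = 22 | 3·4+2·5 = 22
B: 4·0+4·4+1·0+6·3 = 34 | 3·8+2·5 = 34
G: 4·0+4·1+1·8+6·0 = 12 | 3·4+2·0 = 12
A: 4·0+4·5+1·1+6·0 = 21 | 3·7+2·0 = 21
gcd(4,4,1,6,3,2) = 1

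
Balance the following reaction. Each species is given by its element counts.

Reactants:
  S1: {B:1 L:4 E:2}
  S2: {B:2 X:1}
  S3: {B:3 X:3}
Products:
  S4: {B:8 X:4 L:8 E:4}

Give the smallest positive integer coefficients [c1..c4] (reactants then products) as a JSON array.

Coefficients: [6, 6, 2, 3]

B: 6·1+6·2+2·3 = 24 | 3·8 = 24
X: 6·0+6·1+2·3 = 12 | 3·4 = 12
L: 6·4+6·0+2·0 = 24 | 3·8 = 24
E: 6·2+6·0+2·0 = 12 | 3·4 = 12
gcd(6,6,2,3) = 1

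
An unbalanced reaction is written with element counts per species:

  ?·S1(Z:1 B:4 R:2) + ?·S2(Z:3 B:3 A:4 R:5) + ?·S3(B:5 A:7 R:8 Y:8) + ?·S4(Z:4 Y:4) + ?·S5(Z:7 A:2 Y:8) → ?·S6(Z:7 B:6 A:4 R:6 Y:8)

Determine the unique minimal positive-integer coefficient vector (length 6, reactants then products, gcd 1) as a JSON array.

Z: 5·1+2·3+2·0+6·4+1·7 = 42 | 6·7 = 42
B: 5·4+2·3+2·5+6·0+1·0 = 36 | 6·6 = 36
A: 5·0+2·4+2·7+6·0+1·2 = 24 | 6·4 = 24
R: 5·2+2·5+2·8+6·0+1·0 = 36 | 6·6 = 36
Y: 5·0+2·0+2·8+6·4+1·8 = 48 | 6·8 = 48
gcd(5,2,2,6,1,6) = 1

Coefficients: [5, 2, 2, 6, 1, 6]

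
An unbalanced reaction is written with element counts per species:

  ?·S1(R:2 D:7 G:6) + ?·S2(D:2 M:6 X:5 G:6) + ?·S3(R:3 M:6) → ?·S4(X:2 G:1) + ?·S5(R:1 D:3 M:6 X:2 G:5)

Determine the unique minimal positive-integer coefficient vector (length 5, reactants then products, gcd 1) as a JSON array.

Coefficients: [1, 4, 1, 5, 5]

R: 1·2+4·0+1·3 = 5 | 5·0+5·1 = 5
D: 1·7+4·2+1·0 = 15 | 5·0+5·3 = 15
M: 1·0+4·6+1·6 = 30 | 5·0+5·6 = 30
X: 1·0+4·5+1·0 = 20 | 5·2+5·2 = 20
G: 1·6+4·6+1·0 = 30 | 5·1+5·5 = 30
gcd(1,4,1,5,5) = 1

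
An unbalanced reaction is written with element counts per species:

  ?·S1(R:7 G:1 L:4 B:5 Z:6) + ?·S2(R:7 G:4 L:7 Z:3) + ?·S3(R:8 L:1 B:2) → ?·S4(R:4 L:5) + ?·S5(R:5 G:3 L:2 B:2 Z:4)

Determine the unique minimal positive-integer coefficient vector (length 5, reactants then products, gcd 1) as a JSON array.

Coefficients: [2, 4, 1, 5, 6]

R: 2·7+4·7+1·8 = 50 | 5·4+6·5 = 50
G: 2·1+4·4+1·0 = 18 | 5·0+6·3 = 18
L: 2·4+4·7+1·1 = 37 | 5·5+6·2 = 37
B: 2·5+4·0+1·2 = 12 | 5·0+6·2 = 12
Z: 2·6+4·3+1·0 = 24 | 5·0+6·4 = 24
gcd(2,4,1,5,6) = 1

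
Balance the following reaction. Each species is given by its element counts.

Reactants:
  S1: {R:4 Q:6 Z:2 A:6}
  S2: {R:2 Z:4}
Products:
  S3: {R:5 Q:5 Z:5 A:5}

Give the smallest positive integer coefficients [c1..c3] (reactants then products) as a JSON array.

R: 5·4+5·2 = 30 | 6·5 = 30
Q: 5·6+5·0 = 30 | 6·5 = 30
Z: 5·2+5·4 = 30 | 6·5 = 30
A: 5·6+5·0 = 30 | 6·5 = 30
gcd(5,5,6) = 1

Coefficients: [5, 5, 6]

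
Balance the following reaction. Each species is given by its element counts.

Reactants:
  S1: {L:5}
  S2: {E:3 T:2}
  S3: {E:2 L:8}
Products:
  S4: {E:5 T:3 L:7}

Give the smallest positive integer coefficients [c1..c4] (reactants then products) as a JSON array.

E: 4·0+6·3+1·2 = 20 | 4·5 = 20
T: 4·0+6·2+1·0 = 12 | 4·3 = 12
L: 4·5+6·0+1·8 = 28 | 4·7 = 28
gcd(4,6,1,4) = 1

Coefficients: [4, 6, 1, 4]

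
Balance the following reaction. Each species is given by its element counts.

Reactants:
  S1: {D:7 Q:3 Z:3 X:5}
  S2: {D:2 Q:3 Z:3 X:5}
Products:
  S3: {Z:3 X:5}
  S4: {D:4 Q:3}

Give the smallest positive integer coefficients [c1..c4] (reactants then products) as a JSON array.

D: 2·7+3·2 = 20 | 5·0+5·4 = 20
Q: 2·3+3·3 = 15 | 5·0+5·3 = 15
Z: 2·3+3·3 = 15 | 5·3+5·0 = 15
X: 2·5+3·5 = 25 | 5·5+5·0 = 25
gcd(2,3,5,5) = 1

Coefficients: [2, 3, 5, 5]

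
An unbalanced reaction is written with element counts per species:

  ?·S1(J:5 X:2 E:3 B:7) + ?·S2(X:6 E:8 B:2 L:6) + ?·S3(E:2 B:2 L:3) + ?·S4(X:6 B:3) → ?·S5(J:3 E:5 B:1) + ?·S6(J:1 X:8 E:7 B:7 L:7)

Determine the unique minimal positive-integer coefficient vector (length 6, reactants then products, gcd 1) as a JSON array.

Coefficients: [3, 5, 4, 2, 3, 6]

J: 3·5+5·0+4·0+2·0 = 15 | 3·3+6·1 = 15
X: 3·2+5·6+4·0+2·6 = 48 | 3·0+6·8 = 48
E: 3·3+5·8+4·2+2·0 = 57 | 3·5+6·7 = 57
B: 3·7+5·2+4·2+2·3 = 45 | 3·1+6·7 = 45
L: 3·0+5·6+4·3+2·0 = 42 | 3·0+6·7 = 42
gcd(3,5,4,2,3,6) = 1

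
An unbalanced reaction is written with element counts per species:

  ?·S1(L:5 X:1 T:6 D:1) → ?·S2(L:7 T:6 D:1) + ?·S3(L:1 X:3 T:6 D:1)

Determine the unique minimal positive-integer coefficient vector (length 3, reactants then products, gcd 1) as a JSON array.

Coefficients: [3, 2, 1]

L: 3·5 = 15 | 2·7+1·1 = 15
X: 3·1 = 3 | 2·0+1·3 = 3
T: 3·6 = 18 | 2·6+1·6 = 18
D: 3·1 = 3 | 2·1+1·1 = 3
gcd(3,2,1) = 1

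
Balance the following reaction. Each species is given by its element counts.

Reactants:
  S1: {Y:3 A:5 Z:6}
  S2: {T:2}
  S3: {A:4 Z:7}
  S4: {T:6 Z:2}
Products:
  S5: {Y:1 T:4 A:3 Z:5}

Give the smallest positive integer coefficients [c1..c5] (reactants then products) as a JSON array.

Y: 1·3+3·0+1·0+1·0 = 3 | 3·1 = 3
T: 1·0+3·2+1·0+1·6 = 12 | 3·4 = 12
A: 1·5+3·0+1·4+1·0 = 9 | 3·3 = 9
Z: 1·6+3·0+1·7+1·2 = 15 | 3·5 = 15
gcd(1,3,1,1,3) = 1

Coefficients: [1, 3, 1, 1, 3]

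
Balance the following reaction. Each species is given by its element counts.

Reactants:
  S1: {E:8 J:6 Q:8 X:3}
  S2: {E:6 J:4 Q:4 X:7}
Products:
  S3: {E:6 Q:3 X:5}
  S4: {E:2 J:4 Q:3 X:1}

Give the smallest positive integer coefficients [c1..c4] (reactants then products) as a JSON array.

E: 2·8+2·6 = 28 | 3·6+5·2 = 28
J: 2·6+2·4 = 20 | 3·0+5·4 = 20
Q: 2·8+2·4 = 24 | 3·3+5·3 = 24
X: 2·3+2·7 = 20 | 3·5+5·1 = 20
gcd(2,2,3,5) = 1

Coefficients: [2, 2, 3, 5]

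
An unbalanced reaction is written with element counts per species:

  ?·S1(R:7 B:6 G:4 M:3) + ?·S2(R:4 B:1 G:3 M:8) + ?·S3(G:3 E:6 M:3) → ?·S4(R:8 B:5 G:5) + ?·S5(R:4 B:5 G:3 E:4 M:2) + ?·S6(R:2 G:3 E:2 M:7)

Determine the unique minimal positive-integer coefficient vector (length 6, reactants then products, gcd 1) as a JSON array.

Coefficients: [2, 3, 3, 1, 2, 5]

R: 2·7+3·4+3·0 = 26 | 1·8+2·4+5·2 = 26
B: 2·6+3·1+3·0 = 15 | 1·5+2·5+5·0 = 15
G: 2·4+3·3+3·3 = 26 | 1·5+2·3+5·3 = 26
E: 2·0+3·0+3·6 = 18 | 1·0+2·4+5·2 = 18
M: 2·3+3·8+3·3 = 39 | 1·0+2·2+5·7 = 39
gcd(2,3,3,1,2,5) = 1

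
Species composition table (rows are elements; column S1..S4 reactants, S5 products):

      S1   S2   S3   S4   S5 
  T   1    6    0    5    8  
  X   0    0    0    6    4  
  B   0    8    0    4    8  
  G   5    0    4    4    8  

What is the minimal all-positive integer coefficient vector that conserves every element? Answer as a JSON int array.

Coefficients: [4, 4, 3, 4, 6]

T: 4·1+4·6+3·0+4·5 = 48 | 6·8 = 48
X: 4·0+4·0+3·0+4·6 = 24 | 6·4 = 24
B: 4·0+4·8+3·0+4·4 = 48 | 6·8 = 48
G: 4·5+4·0+3·4+4·4 = 48 | 6·8 = 48
gcd(4,4,3,4,6) = 1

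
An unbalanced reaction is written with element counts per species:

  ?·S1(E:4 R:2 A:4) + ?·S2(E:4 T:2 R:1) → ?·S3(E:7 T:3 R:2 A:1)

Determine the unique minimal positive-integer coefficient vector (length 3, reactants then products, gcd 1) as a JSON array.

Coefficients: [1, 6, 4]

E: 1·4+6·4 = 28 | 4·7 = 28
T: 1·0+6·2 = 12 | 4·3 = 12
R: 1·2+6·1 = 8 | 4·2 = 8
A: 1·4+6·0 = 4 | 4·1 = 4
gcd(1,6,4) = 1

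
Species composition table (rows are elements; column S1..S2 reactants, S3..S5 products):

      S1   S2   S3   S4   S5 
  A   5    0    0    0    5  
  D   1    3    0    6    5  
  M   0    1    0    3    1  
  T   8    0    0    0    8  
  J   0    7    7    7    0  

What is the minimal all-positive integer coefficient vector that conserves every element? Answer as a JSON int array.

Coefficients: [3, 6, 5, 1, 3]

A: 3·5+6·0 = 15 | 5·0+1·0+3·5 = 15
D: 3·1+6·3 = 21 | 5·0+1·6+3·5 = 21
M: 3·0+6·1 = 6 | 5·0+1·3+3·1 = 6
T: 3·8+6·0 = 24 | 5·0+1·0+3·8 = 24
J: 3·0+6·7 = 42 | 5·7+1·7+3·0 = 42
gcd(3,6,5,1,3) = 1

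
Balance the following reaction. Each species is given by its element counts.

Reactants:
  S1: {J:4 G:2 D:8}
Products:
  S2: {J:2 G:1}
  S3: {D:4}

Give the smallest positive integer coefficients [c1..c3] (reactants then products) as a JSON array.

J: 1·4 = 4 | 2·2+2·0 = 4
G: 1·2 = 2 | 2·1+2·0 = 2
D: 1·8 = 8 | 2·0+2·4 = 8
gcd(1,2,2) = 1

Coefficients: [1, 2, 2]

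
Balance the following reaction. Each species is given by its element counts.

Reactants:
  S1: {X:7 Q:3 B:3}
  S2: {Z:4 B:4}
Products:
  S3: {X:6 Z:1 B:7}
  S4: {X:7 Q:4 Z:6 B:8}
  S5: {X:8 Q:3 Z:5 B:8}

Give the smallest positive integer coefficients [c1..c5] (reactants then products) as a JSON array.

X: 5·7+6·0 = 35 | 1·6+3·7+1·8 = 35
Q: 5·3+6·0 = 15 | 1·0+3·4+1·3 = 15
Z: 5·0+6·4 = 24 | 1·1+3·6+1·5 = 24
B: 5·3+6·4 = 39 | 1·7+3·8+1·8 = 39
gcd(5,6,1,3,1) = 1

Coefficients: [5, 6, 1, 3, 1]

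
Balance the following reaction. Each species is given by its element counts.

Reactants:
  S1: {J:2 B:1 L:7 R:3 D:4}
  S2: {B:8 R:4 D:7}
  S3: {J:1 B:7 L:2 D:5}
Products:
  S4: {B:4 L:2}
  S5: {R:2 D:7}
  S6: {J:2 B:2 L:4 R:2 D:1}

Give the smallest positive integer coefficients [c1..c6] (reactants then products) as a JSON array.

Coefficients: [4, 2, 2, 6, 5, 5]

J: 4·2+2·0+2·1 = 10 | 6·0+5·0+5·2 = 10
B: 4·1+2·8+2·7 = 34 | 6·4+5·0+5·2 = 34
L: 4·7+2·0+2·2 = 32 | 6·2+5·0+5·4 = 32
R: 4·3+2·4+2·0 = 20 | 6·0+5·2+5·2 = 20
D: 4·4+2·7+2·5 = 40 | 6·0+5·7+5·1 = 40
gcd(4,2,2,6,5,5) = 1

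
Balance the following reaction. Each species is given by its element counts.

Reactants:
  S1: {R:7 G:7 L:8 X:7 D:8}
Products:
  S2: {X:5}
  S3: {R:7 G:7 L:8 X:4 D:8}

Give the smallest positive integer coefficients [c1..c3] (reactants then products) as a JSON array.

R: 5·7 = 35 | 3·0+5·7 = 35
G: 5·7 = 35 | 3·0+5·7 = 35
L: 5·8 = 40 | 3·0+5·8 = 40
X: 5·7 = 35 | 3·5+5·4 = 35
D: 5·8 = 40 | 3·0+5·8 = 40
gcd(5,3,5) = 1

Coefficients: [5, 3, 5]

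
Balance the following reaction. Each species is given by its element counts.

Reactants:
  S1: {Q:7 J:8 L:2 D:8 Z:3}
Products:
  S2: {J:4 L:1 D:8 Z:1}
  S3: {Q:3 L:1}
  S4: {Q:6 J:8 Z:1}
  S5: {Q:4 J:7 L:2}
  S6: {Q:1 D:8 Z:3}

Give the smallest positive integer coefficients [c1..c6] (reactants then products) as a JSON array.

Q: 6·7 = 42 | 1·0+3·3+2·6+4·4+5·1 = 42
J: 6·8 = 48 | 1·4+3·0+2·8+4·7+5·0 = 48
L: 6·2 = 12 | 1·1+3·1+2·0+4·2+5·0 = 12
D: 6·8 = 48 | 1·8+3·0+2·0+4·0+5·8 = 48
Z: 6·3 = 18 | 1·1+3·0+2·1+4·0+5·3 = 18
gcd(6,1,3,2,4,5) = 1

Coefficients: [6, 1, 3, 2, 4, 5]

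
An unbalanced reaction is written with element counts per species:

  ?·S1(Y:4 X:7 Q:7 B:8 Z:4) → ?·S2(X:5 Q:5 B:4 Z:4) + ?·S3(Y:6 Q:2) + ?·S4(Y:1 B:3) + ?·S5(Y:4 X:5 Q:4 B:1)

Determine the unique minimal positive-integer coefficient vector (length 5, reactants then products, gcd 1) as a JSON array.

Coefficients: [5, 5, 1, 6, 2]

Y: 5·4 = 20 | 5·0+1·6+6·1+2·4 = 20
X: 5·7 = 35 | 5·5+1·0+6·0+2·5 = 35
Q: 5·7 = 35 | 5·5+1·2+6·0+2·4 = 35
B: 5·8 = 40 | 5·4+1·0+6·3+2·1 = 40
Z: 5·4 = 20 | 5·4+1·0+6·0+2·0 = 20
gcd(5,5,1,6,2) = 1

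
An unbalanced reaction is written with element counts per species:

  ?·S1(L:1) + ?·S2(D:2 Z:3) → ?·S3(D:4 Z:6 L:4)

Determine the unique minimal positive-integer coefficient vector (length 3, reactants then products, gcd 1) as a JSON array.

Coefficients: [4, 2, 1]

D: 4·0+2·2 = 4 | 1·4 = 4
Z: 4·0+2·3 = 6 | 1·6 = 6
L: 4·1+2·0 = 4 | 1·4 = 4
gcd(4,2,1) = 1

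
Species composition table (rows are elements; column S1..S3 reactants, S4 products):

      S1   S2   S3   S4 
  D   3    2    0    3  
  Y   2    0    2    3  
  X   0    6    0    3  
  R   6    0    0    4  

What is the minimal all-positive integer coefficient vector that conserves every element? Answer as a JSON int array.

D: 4·3+3·2+5·0 = 18 | 6·3 = 18
Y: 4·2+3·0+5·2 = 18 | 6·3 = 18
X: 4·0+3·6+5·0 = 18 | 6·3 = 18
R: 4·6+3·0+5·0 = 24 | 6·4 = 24
gcd(4,3,5,6) = 1

Coefficients: [4, 3, 5, 6]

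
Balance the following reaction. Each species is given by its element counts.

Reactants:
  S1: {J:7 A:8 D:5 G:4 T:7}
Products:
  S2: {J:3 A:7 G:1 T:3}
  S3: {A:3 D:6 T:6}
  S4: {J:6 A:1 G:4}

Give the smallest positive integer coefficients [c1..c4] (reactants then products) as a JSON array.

J: 6·7 = 42 | 4·3+5·0+5·6 = 42
A: 6·8 = 48 | 4·7+5·3+5·1 = 48
D: 6·5 = 30 | 4·0+5·6+5·0 = 30
G: 6·4 = 24 | 4·1+5·0+5·4 = 24
T: 6·7 = 42 | 4·3+5·6+5·0 = 42
gcd(6,4,5,5) = 1

Coefficients: [6, 4, 5, 5]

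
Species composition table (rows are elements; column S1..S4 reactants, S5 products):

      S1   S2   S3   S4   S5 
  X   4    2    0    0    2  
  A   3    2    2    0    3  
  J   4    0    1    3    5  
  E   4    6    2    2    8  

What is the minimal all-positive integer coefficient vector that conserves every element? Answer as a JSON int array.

Coefficients: [1, 3, 3, 6, 5]

X: 1·4+3·2+3·0+6·0 = 10 | 5·2 = 10
A: 1·3+3·2+3·2+6·0 = 15 | 5·3 = 15
J: 1·4+3·0+3·1+6·3 = 25 | 5·5 = 25
E: 1·4+3·6+3·2+6·2 = 40 | 5·8 = 40
gcd(1,3,3,6,5) = 1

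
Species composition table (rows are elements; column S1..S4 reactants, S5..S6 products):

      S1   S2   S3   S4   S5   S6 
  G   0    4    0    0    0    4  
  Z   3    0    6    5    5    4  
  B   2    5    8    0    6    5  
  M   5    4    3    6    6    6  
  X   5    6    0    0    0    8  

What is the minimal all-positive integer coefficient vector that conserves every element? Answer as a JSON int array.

G: 2·0+5·4+4·0+4·0 = 20 | 6·0+5·4 = 20
Z: 2·3+5·0+4·6+4·5 = 50 | 6·5+5·4 = 50
B: 2·2+5·5+4·8+4·0 = 61 | 6·6+5·5 = 61
M: 2·5+5·4+4·3+4·6 = 66 | 6·6+5·6 = 66
X: 2·5+5·6+4·0+4·0 = 40 | 6·0+5·8 = 40
gcd(2,5,4,4,6,5) = 1

Coefficients: [2, 5, 4, 4, 6, 5]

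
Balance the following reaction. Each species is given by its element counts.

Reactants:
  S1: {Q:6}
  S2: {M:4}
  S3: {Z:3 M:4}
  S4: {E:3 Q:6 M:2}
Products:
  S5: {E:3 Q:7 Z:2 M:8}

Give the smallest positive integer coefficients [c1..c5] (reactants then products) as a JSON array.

Coefficients: [1, 5, 4, 6, 6]

E: 1·0+5·0+4·0+6·3 = 18 | 6·3 = 18
Q: 1·6+5·0+4·0+6·6 = 42 | 6·7 = 42
Z: 1·0+5·0+4·3+6·0 = 12 | 6·2 = 12
M: 1·0+5·4+4·4+6·2 = 48 | 6·8 = 48
gcd(1,5,4,6,6) = 1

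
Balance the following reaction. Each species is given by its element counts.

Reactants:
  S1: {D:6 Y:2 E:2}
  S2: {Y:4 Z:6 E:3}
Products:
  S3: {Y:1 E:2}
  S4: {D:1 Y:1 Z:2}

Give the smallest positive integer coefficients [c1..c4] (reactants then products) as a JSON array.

D: 1·6+2·0 = 6 | 4·0+6·1 = 6
Y: 1·2+2·4 = 10 | 4·1+6·1 = 10
Z: 1·0+2·6 = 12 | 4·0+6·2 = 12
E: 1·2+2·3 = 8 | 4·2+6·0 = 8
gcd(1,2,4,6) = 1

Coefficients: [1, 2, 4, 6]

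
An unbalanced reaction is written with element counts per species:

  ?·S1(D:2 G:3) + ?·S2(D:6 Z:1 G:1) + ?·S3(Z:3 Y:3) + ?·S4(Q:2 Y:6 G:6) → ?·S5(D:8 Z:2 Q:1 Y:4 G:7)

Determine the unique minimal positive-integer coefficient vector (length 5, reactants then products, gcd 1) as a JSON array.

D: 6·2+6·6+2·0+3·0 = 48 | 6·8 = 48
Z: 6·0+6·1+2·3+3·0 = 12 | 6·2 = 12
Q: 6·0+6·0+2·0+3·2 = 6 | 6·1 = 6
Y: 6·0+6·0+2·3+3·6 = 24 | 6·4 = 24
G: 6·3+6·1+2·0+3·6 = 42 | 6·7 = 42
gcd(6,6,2,3,6) = 1

Coefficients: [6, 6, 2, 3, 6]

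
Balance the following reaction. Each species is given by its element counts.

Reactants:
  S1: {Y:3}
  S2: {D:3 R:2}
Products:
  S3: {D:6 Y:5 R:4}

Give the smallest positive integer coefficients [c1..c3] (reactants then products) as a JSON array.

Coefficients: [5, 6, 3]

D: 5·0+6·3 = 18 | 3·6 = 18
Y: 5·3+6·0 = 15 | 3·5 = 15
R: 5·0+6·2 = 12 | 3·4 = 12
gcd(5,6,3) = 1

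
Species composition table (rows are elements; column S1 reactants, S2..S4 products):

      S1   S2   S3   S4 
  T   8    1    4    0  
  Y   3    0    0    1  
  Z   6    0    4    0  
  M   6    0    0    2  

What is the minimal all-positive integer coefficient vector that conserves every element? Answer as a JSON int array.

T: 2·8 = 16 | 4·1+3·4+6·0 = 16
Y: 2·3 = 6 | 4·0+3·0+6·1 = 6
Z: 2·6 = 12 | 4·0+3·4+6·0 = 12
M: 2·6 = 12 | 4·0+3·0+6·2 = 12
gcd(2,4,3,6) = 1

Coefficients: [2, 4, 3, 6]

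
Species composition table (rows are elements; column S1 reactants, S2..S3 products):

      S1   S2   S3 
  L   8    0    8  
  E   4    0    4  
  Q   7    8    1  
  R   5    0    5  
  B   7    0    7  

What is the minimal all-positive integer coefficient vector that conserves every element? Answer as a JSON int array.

L: 4·8 = 32 | 3·0+4·8 = 32
E: 4·4 = 16 | 3·0+4·4 = 16
Q: 4·7 = 28 | 3·8+4·1 = 28
R: 4·5 = 20 | 3·0+4·5 = 20
B: 4·7 = 28 | 3·0+4·7 = 28
gcd(4,3,4) = 1

Coefficients: [4, 3, 4]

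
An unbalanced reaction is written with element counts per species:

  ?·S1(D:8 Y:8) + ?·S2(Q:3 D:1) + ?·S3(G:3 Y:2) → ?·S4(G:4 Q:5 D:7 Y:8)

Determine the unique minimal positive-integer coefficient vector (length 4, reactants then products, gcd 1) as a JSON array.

Coefficients: [2, 5, 4, 3]

G: 2·0+5·0+4·3 = 12 | 3·4 = 12
Q: 2·0+5·3+4·0 = 15 | 3·5 = 15
D: 2·8+5·1+4·0 = 21 | 3·7 = 21
Y: 2·8+5·0+4·2 = 24 | 3·8 = 24
gcd(2,5,4,3) = 1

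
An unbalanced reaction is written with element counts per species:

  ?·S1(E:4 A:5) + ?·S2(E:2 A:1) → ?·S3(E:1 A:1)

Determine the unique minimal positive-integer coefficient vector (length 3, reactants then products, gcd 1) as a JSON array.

E: 1·4+1·2 = 6 | 6·1 = 6
A: 1·5+1·1 = 6 | 6·1 = 6
gcd(1,1,6) = 1

Coefficients: [1, 1, 6]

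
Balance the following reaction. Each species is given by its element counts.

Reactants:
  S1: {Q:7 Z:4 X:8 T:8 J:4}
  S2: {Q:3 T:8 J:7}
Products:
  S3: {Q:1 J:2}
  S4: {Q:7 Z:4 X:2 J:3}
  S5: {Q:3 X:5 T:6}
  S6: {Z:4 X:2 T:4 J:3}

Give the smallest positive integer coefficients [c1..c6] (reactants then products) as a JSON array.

Coefficients: [5, 1, 6, 2, 6, 3]

Q: 5·7+1·3 = 38 | 6·1+2·7+6·3+3·0 = 38
Z: 5·4+1·0 = 20 | 6·0+2·4+6·0+3·4 = 20
X: 5·8+1·0 = 40 | 6·0+2·2+6·5+3·2 = 40
T: 5·8+1·8 = 48 | 6·0+2·0+6·6+3·4 = 48
J: 5·4+1·7 = 27 | 6·2+2·3+6·0+3·3 = 27
gcd(5,1,6,2,6,3) = 1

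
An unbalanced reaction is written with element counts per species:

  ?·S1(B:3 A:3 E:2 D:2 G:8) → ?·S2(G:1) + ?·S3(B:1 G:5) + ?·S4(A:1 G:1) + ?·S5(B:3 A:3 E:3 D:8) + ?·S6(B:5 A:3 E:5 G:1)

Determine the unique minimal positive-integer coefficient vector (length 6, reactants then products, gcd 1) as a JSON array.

Coefficients: [4, 5, 4, 6, 1, 1]

B: 4·3 = 12 | 5·0+4·1+6·0+1·3+1·5 = 12
A: 4·3 = 12 | 5·0+4·0+6·1+1·3+1·3 = 12
E: 4·2 = 8 | 5·0+4·0+6·0+1·3+1·5 = 8
D: 4·2 = 8 | 5·0+4·0+6·0+1·8+1·0 = 8
G: 4·8 = 32 | 5·1+4·5+6·1+1·0+1·1 = 32
gcd(4,5,4,6,1,1) = 1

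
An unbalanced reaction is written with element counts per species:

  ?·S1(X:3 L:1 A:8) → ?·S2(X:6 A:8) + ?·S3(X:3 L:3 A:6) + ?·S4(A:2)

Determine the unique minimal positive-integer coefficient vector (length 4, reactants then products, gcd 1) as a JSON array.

X: 3·3 = 9 | 1·6+1·3+5·0 = 9
L: 3·1 = 3 | 1·0+1·3+5·0 = 3
A: 3·8 = 24 | 1·8+1·6+5·2 = 24
gcd(3,1,1,5) = 1

Coefficients: [3, 1, 1, 5]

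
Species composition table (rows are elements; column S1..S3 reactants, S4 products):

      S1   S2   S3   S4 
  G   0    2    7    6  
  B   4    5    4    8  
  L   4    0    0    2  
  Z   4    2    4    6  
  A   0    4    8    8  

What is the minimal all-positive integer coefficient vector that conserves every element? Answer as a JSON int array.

G: 3·0+4·2+4·7 = 36 | 6·6 = 36
B: 3·4+4·5+4·4 = 48 | 6·8 = 48
L: 3·4+4·0+4·0 = 12 | 6·2 = 12
Z: 3·4+4·2+4·4 = 36 | 6·6 = 36
A: 3·0+4·4+4·8 = 48 | 6·8 = 48
gcd(3,4,4,6) = 1

Coefficients: [3, 4, 4, 6]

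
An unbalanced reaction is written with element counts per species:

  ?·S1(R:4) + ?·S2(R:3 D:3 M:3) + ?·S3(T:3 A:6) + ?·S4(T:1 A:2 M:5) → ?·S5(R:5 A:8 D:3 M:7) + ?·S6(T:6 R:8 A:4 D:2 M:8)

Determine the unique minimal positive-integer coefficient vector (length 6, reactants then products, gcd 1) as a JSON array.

Coefficients: [6, 5, 4, 6, 3, 3]

T: 6·0+5·0+4·3+6·1 = 18 | 3·0+3·6 = 18
R: 6·4+5·3+4·0+6·0 = 39 | 3·5+3·8 = 39
A: 6·0+5·0+4·6+6·2 = 36 | 3·8+3·4 = 36
D: 6·0+5·3+4·0+6·0 = 15 | 3·3+3·2 = 15
M: 6·0+5·3+4·0+6·5 = 45 | 3·7+3·8 = 45
gcd(6,5,4,6,3,3) = 1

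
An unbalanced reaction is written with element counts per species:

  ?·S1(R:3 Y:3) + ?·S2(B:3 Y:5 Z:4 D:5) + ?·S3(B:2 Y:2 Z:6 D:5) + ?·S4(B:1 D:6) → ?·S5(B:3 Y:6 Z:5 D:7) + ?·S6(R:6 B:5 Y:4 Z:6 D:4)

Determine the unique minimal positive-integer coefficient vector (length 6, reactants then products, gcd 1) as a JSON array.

Coefficients: [2, 6, 2, 1, 6, 1]

R: 2·3+6·0+2·0+1·0 = 6 | 6·0+1·6 = 6
B: 2·0+6·3+2·2+1·1 = 23 | 6·3+1·5 = 23
Y: 2·3+6·5+2·2+1·0 = 40 | 6·6+1·4 = 40
Z: 2·0+6·4+2·6+1·0 = 36 | 6·5+1·6 = 36
D: 2·0+6·5+2·5+1·6 = 46 | 6·7+1·4 = 46
gcd(2,6,2,1,6,1) = 1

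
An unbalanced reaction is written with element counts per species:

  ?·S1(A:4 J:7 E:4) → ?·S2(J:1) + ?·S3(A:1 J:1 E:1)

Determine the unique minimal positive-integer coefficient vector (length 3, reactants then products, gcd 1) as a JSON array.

Coefficients: [1, 3, 4]

A: 1·4 = 4 | 3·0+4·1 = 4
J: 1·7 = 7 | 3·1+4·1 = 7
E: 1·4 = 4 | 3·0+4·1 = 4
gcd(1,3,4) = 1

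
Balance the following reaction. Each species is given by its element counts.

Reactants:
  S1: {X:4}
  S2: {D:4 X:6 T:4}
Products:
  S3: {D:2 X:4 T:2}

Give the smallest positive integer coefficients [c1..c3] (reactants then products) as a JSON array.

Coefficients: [1, 2, 4]

D: 1·0+2·4 = 8 | 4·2 = 8
X: 1·4+2·6 = 16 | 4·4 = 16
T: 1·0+2·4 = 8 | 4·2 = 8
gcd(1,2,4) = 1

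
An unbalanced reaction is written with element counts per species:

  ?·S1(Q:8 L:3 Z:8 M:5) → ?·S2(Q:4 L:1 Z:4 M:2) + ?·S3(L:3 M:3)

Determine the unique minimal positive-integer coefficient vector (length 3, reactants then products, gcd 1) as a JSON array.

Coefficients: [3, 6, 1]

Q: 3·8 = 24 | 6·4+1·0 = 24
L: 3·3 = 9 | 6·1+1·3 = 9
Z: 3·8 = 24 | 6·4+1·0 = 24
M: 3·5 = 15 | 6·2+1·3 = 15
gcd(3,6,1) = 1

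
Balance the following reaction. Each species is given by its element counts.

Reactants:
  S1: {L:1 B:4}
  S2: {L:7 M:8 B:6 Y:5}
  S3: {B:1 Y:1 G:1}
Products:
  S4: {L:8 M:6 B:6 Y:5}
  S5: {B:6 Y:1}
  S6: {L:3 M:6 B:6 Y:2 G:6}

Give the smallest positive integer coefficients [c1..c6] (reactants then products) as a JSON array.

L: 6·1+3·7+6·0 = 27 | 3·8+4·0+1·3 = 27
M: 6·0+3·8+6·0 = 24 | 3·6+4·0+1·6 = 24
B: 6·4+3·6+6·1 = 48 | 3·6+4·6+1·6 = 48
Y: 6·0+3·5+6·1 = 21 | 3·5+4·1+1·2 = 21
G: 6·0+3·0+6·1 = 6 | 3·0+4·0+1·6 = 6
gcd(6,3,6,3,4,1) = 1

Coefficients: [6, 3, 6, 3, 4, 1]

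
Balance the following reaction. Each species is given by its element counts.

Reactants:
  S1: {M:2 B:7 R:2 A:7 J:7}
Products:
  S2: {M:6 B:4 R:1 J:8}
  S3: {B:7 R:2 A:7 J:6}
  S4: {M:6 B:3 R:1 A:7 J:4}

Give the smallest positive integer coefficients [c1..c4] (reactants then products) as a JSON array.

Coefficients: [6, 1, 5, 1]

M: 6·2 = 12 | 1·6+5·0+1·6 = 12
B: 6·7 = 42 | 1·4+5·7+1·3 = 42
R: 6·2 = 12 | 1·1+5·2+1·1 = 12
A: 6·7 = 42 | 1·0+5·7+1·7 = 42
J: 6·7 = 42 | 1·8+5·6+1·4 = 42
gcd(6,1,5,1) = 1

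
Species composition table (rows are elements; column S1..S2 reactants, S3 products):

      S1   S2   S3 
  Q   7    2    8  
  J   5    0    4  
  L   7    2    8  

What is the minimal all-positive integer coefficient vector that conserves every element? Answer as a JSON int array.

Coefficients: [4, 6, 5]

Q: 4·7+6·2 = 40 | 5·8 = 40
J: 4·5+6·0 = 20 | 5·4 = 20
L: 4·7+6·2 = 40 | 5·8 = 40
gcd(4,6,5) = 1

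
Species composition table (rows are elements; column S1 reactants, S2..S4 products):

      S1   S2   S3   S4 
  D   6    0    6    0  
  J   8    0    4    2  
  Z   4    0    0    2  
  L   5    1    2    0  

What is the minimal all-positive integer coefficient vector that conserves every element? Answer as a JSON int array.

D: 1·6 = 6 | 3·0+1·6+2·0 = 6
J: 1·8 = 8 | 3·0+1·4+2·2 = 8
Z: 1·4 = 4 | 3·0+1·0+2·2 = 4
L: 1·5 = 5 | 3·1+1·2+2·0 = 5
gcd(1,3,1,2) = 1

Coefficients: [1, 3, 1, 2]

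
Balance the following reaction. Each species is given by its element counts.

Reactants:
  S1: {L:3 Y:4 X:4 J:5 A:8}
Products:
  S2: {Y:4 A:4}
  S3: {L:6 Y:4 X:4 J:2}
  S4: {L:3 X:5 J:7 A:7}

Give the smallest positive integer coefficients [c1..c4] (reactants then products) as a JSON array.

L: 6·3 = 18 | 5·0+1·6+4·3 = 18
Y: 6·4 = 24 | 5·4+1·4+4·0 = 24
X: 6·4 = 24 | 5·0+1·4+4·5 = 24
J: 6·5 = 30 | 5·0+1·2+4·7 = 30
A: 6·8 = 48 | 5·4+1·0+4·7 = 48
gcd(6,5,1,4) = 1

Coefficients: [6, 5, 1, 4]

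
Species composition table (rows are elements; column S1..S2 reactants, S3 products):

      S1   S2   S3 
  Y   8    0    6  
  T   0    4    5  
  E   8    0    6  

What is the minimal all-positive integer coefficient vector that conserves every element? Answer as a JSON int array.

Y: 3·8+5·0 = 24 | 4·6 = 24
T: 3·0+5·4 = 20 | 4·5 = 20
E: 3·8+5·0 = 24 | 4·6 = 24
gcd(3,5,4) = 1

Coefficients: [3, 5, 4]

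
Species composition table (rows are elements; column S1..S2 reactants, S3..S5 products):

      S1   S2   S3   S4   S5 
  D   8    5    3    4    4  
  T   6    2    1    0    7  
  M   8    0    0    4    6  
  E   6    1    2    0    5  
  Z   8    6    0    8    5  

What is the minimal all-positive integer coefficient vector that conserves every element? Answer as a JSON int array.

Coefficients: [5, 2, 6, 4, 4]

D: 5·8+2·5 = 50 | 6·3+4·4+4·4 = 50
T: 5·6+2·2 = 34 | 6·1+4·0+4·7 = 34
M: 5·8+2·0 = 40 | 6·0+4·4+4·6 = 40
E: 5·6+2·1 = 32 | 6·2+4·0+4·5 = 32
Z: 5·8+2·6 = 52 | 6·0+4·8+4·5 = 52
gcd(5,2,6,4,4) = 1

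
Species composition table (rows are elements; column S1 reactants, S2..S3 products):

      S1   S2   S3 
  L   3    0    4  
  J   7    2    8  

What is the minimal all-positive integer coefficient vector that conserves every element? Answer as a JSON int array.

Coefficients: [4, 2, 3]

L: 4·3 = 12 | 2·0+3·4 = 12
J: 4·7 = 28 | 2·2+3·8 = 28
gcd(4,2,3) = 1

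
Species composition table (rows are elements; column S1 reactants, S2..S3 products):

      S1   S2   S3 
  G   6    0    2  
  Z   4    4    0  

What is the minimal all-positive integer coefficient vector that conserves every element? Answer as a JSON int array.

G: 1·6 = 6 | 1·0+3·2 = 6
Z: 1·4 = 4 | 1·4+3·0 = 4
gcd(1,1,3) = 1

Coefficients: [1, 1, 3]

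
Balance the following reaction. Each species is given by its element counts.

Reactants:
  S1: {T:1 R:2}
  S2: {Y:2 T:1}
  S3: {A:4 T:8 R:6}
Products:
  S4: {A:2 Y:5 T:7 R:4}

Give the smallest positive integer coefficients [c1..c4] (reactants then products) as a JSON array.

Coefficients: [1, 5, 1, 2]

A: 1·0+5·0+1·4 = 4 | 2·2 = 4
Y: 1·0+5·2+1·0 = 10 | 2·5 = 10
T: 1·1+5·1+1·8 = 14 | 2·7 = 14
R: 1·2+5·0+1·6 = 8 | 2·4 = 8
gcd(1,5,1,2) = 1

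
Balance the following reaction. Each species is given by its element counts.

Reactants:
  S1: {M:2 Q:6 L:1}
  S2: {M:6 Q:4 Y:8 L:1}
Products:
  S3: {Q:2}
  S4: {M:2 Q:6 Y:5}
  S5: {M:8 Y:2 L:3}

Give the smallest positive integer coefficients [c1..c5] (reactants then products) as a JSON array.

Coefficients: [3, 3, 3, 4, 2]

M: 3·2+3·6 = 24 | 3·0+4·2+2·8 = 24
Q: 3·6+3·4 = 30 | 3·2+4·6+2·0 = 30
Y: 3·0+3·8 = 24 | 3·0+4·5+2·2 = 24
L: 3·1+3·1 = 6 | 3·0+4·0+2·3 = 6
gcd(3,3,3,4,2) = 1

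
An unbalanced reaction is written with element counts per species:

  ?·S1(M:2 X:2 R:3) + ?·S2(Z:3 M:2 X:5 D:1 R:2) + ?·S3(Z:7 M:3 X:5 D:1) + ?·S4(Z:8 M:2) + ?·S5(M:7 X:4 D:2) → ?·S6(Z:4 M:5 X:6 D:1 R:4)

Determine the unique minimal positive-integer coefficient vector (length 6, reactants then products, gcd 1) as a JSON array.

Z: 6·0+3·3+1·7+1·8+1·0 = 24 | 6·4 = 24
M: 6·2+3·2+1·3+1·2+1·7 = 30 | 6·5 = 30
X: 6·2+3·5+1·5+1·0+1·4 = 36 | 6·6 = 36
D: 6·0+3·1+1·1+1·0+1·2 = 6 | 6·1 = 6
R: 6·3+3·2+1·0+1·0+1·0 = 24 | 6·4 = 24
gcd(6,3,1,1,1,6) = 1

Coefficients: [6, 3, 1, 1, 1, 6]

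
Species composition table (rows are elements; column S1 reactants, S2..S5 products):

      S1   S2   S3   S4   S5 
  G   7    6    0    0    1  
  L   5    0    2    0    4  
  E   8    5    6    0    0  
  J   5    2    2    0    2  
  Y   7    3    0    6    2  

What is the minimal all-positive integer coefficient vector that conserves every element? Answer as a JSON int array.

G: 6·7 = 42 | 6·6+3·0+2·0+6·1 = 42
L: 6·5 = 30 | 6·0+3·2+2·0+6·4 = 30
E: 6·8 = 48 | 6·5+3·6+2·0+6·0 = 48
J: 6·5 = 30 | 6·2+3·2+2·0+6·2 = 30
Y: 6·7 = 42 | 6·3+3·0+2·6+6·2 = 42
gcd(6,6,3,2,6) = 1

Coefficients: [6, 6, 3, 2, 6]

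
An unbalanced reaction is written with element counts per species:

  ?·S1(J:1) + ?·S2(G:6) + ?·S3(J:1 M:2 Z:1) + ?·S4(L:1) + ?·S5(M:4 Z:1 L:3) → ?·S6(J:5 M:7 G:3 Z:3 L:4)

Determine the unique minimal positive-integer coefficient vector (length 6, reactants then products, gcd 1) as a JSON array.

Coefficients: [5, 1, 5, 5, 1, 2]

J: 5·1+1·0+5·1+5·0+1·0 = 10 | 2·5 = 10
M: 5·0+1·0+5·2+5·0+1·4 = 14 | 2·7 = 14
G: 5·0+1·6+5·0+5·0+1·0 = 6 | 2·3 = 6
Z: 5·0+1·0+5·1+5·0+1·1 = 6 | 2·3 = 6
L: 5·0+1·0+5·0+5·1+1·3 = 8 | 2·4 = 8
gcd(5,1,5,5,1,2) = 1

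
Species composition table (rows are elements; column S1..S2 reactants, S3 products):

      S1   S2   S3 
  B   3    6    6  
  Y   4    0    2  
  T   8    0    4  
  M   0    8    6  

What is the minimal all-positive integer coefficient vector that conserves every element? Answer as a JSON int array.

Coefficients: [2, 3, 4]

B: 2·3+3·6 = 24 | 4·6 = 24
Y: 2·4+3·0 = 8 | 4·2 = 8
T: 2·8+3·0 = 16 | 4·4 = 16
M: 2·0+3·8 = 24 | 4·6 = 24
gcd(2,3,4) = 1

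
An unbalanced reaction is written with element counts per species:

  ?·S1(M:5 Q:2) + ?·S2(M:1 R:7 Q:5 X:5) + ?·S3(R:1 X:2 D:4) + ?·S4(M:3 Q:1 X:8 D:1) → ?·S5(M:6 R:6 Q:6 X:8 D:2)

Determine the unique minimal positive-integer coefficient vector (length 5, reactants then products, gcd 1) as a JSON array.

M: 4·5+4·1+2·0+2·3 = 30 | 5·6 = 30
R: 4·0+4·7+2·1+2·0 = 30 | 5·6 = 30
Q: 4·2+4·5+2·0+2·1 = 30 | 5·6 = 30
X: 4·0+4·5+2·2+2·8 = 40 | 5·8 = 40
D: 4·0+4·0+2·4+2·1 = 10 | 5·2 = 10
gcd(4,4,2,2,5) = 1

Coefficients: [4, 4, 2, 2, 5]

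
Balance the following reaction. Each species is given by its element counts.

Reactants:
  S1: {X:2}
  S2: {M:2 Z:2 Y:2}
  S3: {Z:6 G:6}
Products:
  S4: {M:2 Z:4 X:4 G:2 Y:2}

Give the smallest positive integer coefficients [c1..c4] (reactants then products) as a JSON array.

Coefficients: [6, 3, 1, 3]

M: 6·0+3·2+1·0 = 6 | 3·2 = 6
Z: 6·0+3·2+1·6 = 12 | 3·4 = 12
X: 6·2+3·0+1·0 = 12 | 3·4 = 12
G: 6·0+3·0+1·6 = 6 | 3·2 = 6
Y: 6·0+3·2+1·0 = 6 | 3·2 = 6
gcd(6,3,1,3) = 1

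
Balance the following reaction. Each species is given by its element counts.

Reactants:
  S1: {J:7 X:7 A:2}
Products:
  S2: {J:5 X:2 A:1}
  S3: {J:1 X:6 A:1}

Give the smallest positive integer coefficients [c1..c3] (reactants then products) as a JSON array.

Coefficients: [4, 5, 3]

J: 4·7 = 28 | 5·5+3·1 = 28
X: 4·7 = 28 | 5·2+3·6 = 28
A: 4·2 = 8 | 5·1+3·1 = 8
gcd(4,5,3) = 1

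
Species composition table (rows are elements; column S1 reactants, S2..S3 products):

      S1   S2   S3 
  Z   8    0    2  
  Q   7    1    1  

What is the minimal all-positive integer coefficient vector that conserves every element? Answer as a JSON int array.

Coefficients: [1, 3, 4]

Z: 1·8 = 8 | 3·0+4·2 = 8
Q: 1·7 = 7 | 3·1+4·1 = 7
gcd(1,3,4) = 1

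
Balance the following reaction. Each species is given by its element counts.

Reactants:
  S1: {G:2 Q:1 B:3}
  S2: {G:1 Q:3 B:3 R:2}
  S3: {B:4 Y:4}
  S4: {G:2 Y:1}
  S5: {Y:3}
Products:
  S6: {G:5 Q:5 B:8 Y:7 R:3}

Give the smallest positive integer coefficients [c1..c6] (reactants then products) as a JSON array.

G: 2·2+6·1+2·0+5·2+5·0 = 20 | 4·5 = 20
Q: 2·1+6·3+2·0+5·0+5·0 = 20 | 4·5 = 20
B: 2·3+6·3+2·4+5·0+5·0 = 32 | 4·8 = 32
Y: 2·0+6·0+2·4+5·1+5·3 = 28 | 4·7 = 28
R: 2·0+6·2+2·0+5·0+5·0 = 12 | 4·3 = 12
gcd(2,6,2,5,5,4) = 1

Coefficients: [2, 6, 2, 5, 5, 4]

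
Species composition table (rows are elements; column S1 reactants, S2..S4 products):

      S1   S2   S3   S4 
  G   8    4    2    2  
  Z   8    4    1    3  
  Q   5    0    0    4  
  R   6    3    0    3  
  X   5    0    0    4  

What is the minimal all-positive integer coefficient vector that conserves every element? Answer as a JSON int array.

Coefficients: [4, 3, 5, 5]

G: 4·8 = 32 | 3·4+5·2+5·2 = 32
Z: 4·8 = 32 | 3·4+5·1+5·3 = 32
Q: 4·5 = 20 | 3·0+5·0+5·4 = 20
R: 4·6 = 24 | 3·3+5·0+5·3 = 24
X: 4·5 = 20 | 3·0+5·0+5·4 = 20
gcd(4,3,5,5) = 1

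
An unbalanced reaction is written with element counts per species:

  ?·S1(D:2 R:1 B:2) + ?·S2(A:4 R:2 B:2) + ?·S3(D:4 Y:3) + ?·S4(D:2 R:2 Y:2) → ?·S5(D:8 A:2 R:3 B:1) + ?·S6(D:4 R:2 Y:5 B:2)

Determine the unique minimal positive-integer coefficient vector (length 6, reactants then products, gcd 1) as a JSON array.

D: 4·2+1·0+4·4+4·2 = 32 | 2·8+4·4 = 32
A: 4·0+1·4+4·0+4·0 = 4 | 2·2+4·0 = 4
R: 4·1+1·2+4·0+4·2 = 14 | 2·3+4·2 = 14
Y: 4·0+1·0+4·3+4·2 = 20 | 2·0+4·5 = 20
B: 4·2+1·2+4·0+4·0 = 10 | 2·1+4·2 = 10
gcd(4,1,4,4,2,4) = 1

Coefficients: [4, 1, 4, 4, 2, 4]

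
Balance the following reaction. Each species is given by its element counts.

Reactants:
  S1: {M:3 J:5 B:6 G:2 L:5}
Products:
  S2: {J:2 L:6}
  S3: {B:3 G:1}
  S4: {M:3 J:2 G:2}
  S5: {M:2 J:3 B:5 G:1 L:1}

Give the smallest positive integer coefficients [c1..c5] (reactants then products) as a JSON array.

Coefficients: [3, 2, 1, 1, 3]

M: 3·3 = 9 | 2·0+1·0+1·3+3·2 = 9
J: 3·5 = 15 | 2·2+1·0+1·2+3·3 = 15
B: 3·6 = 18 | 2·0+1·3+1·0+3·5 = 18
G: 3·2 = 6 | 2·0+1·1+1·2+3·1 = 6
L: 3·5 = 15 | 2·6+1·0+1·0+3·1 = 15
gcd(3,2,1,1,3) = 1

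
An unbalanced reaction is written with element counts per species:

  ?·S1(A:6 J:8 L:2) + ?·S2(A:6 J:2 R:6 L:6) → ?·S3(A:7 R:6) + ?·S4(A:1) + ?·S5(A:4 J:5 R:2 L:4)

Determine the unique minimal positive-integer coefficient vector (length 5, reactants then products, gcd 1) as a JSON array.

A: 3·6+3·6 = 36 | 1·7+5·1+6·4 = 36
J: 3·8+3·2 = 30 | 1·0+5·0+6·5 = 30
R: 3·0+3·6 = 18 | 1·6+5·0+6·2 = 18
L: 3·2+3·6 = 24 | 1·0+5·0+6·4 = 24
gcd(3,3,1,5,6) = 1

Coefficients: [3, 3, 1, 5, 6]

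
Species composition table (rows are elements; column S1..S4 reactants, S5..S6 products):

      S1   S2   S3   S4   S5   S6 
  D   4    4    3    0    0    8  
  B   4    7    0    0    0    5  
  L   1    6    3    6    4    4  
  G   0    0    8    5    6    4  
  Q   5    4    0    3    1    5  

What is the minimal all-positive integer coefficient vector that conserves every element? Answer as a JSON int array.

D: 2·4+1·4+4·3+2·0 = 24 | 5·0+3·8 = 24
B: 2·4+1·7+4·0+2·0 = 15 | 5·0+3·5 = 15
L: 2·1+1·6+4·3+2·6 = 32 | 5·4+3·4 = 32
G: 2·0+1·0+4·8+2·5 = 42 | 5·6+3·4 = 42
Q: 2·5+1·4+4·0+2·3 = 20 | 5·1+3·5 = 20
gcd(2,1,4,2,5,3) = 1

Coefficients: [2, 1, 4, 2, 5, 3]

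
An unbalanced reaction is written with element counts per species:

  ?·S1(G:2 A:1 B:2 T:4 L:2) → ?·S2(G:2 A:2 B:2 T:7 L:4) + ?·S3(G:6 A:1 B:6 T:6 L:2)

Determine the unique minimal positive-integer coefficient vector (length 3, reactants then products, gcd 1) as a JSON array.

Coefficients: [5, 2, 1]

G: 5·2 = 10 | 2·2+1·6 = 10
A: 5·1 = 5 | 2·2+1·1 = 5
B: 5·2 = 10 | 2·2+1·6 = 10
T: 5·4 = 20 | 2·7+1·6 = 20
L: 5·2 = 10 | 2·4+1·2 = 10
gcd(5,2,1) = 1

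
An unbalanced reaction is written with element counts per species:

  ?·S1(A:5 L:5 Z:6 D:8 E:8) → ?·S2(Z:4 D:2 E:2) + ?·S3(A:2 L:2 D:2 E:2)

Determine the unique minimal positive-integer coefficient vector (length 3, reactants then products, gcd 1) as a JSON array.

Coefficients: [2, 3, 5]

A: 2·5 = 10 | 3·0+5·2 = 10
L: 2·5 = 10 | 3·0+5·2 = 10
Z: 2·6 = 12 | 3·4+5·0 = 12
D: 2·8 = 16 | 3·2+5·2 = 16
E: 2·8 = 16 | 3·2+5·2 = 16
gcd(2,3,5) = 1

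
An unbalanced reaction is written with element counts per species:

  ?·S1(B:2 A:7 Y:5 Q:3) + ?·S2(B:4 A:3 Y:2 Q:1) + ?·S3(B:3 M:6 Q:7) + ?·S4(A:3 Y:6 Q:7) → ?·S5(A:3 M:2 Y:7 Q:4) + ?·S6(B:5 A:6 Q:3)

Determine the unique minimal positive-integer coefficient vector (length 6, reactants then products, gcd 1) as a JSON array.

Coefficients: [6, 3, 2, 1, 6, 6]

B: 6·2+3·4+2·3+1·0 = 30 | 6·0+6·5 = 30
A: 6·7+3·3+2·0+1·3 = 54 | 6·3+6·6 = 54
M: 6·0+3·0+2·6+1·0 = 12 | 6·2+6·0 = 12
Y: 6·5+3·2+2·0+1·6 = 42 | 6·7+6·0 = 42
Q: 6·3+3·1+2·7+1·7 = 42 | 6·4+6·3 = 42
gcd(6,3,2,1,6,6) = 1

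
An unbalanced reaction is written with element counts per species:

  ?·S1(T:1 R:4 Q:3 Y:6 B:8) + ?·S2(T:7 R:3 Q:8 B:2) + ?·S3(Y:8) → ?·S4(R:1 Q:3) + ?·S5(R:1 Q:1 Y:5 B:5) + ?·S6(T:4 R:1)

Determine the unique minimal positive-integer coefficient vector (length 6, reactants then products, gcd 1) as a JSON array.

T: 2·1+2·7+1·0 = 16 | 6·0+4·0+4·4 = 16
R: 2·4+2·3+1·0 = 14 | 6·1+4·1+4·1 = 14
Q: 2·3+2·8+1·0 = 22 | 6·3+4·1+4·0 = 22
Y: 2·6+2·0+1·8 = 20 | 6·0+4·5+4·0 = 20
B: 2·8+2·2+1·0 = 20 | 6·0+4·5+4·0 = 20
gcd(2,2,1,6,4,4) = 1

Coefficients: [2, 2, 1, 6, 4, 4]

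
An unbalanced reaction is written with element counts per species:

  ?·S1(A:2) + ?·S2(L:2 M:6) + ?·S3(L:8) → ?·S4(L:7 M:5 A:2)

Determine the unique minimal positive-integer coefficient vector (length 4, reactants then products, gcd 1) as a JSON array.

Coefficients: [6, 5, 4, 6]

L: 6·0+5·2+4·8 = 42 | 6·7 = 42
M: 6·0+5·6+4·0 = 30 | 6·5 = 30
A: 6·2+5·0+4·0 = 12 | 6·2 = 12
gcd(6,5,4,6) = 1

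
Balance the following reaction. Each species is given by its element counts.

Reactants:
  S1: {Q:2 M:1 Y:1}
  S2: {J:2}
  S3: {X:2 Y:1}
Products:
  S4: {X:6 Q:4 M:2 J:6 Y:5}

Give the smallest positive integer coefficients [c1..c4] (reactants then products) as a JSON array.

X: 2·0+3·0+3·2 = 6 | 1·6 = 6
Q: 2·2+3·0+3·0 = 4 | 1·4 = 4
M: 2·1+3·0+3·0 = 2 | 1·2 = 2
J: 2·0+3·2+3·0 = 6 | 1·6 = 6
Y: 2·1+3·0+3·1 = 5 | 1·5 = 5
gcd(2,3,3,1) = 1

Coefficients: [2, 3, 3, 1]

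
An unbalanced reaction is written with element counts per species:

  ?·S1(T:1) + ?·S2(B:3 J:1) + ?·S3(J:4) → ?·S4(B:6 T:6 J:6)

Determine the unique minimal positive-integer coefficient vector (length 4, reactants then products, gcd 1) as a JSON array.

B: 6·0+2·3+1·0 = 6 | 1·6 = 6
T: 6·1+2·0+1·0 = 6 | 1·6 = 6
J: 6·0+2·1+1·4 = 6 | 1·6 = 6
gcd(6,2,1,1) = 1

Coefficients: [6, 2, 1, 1]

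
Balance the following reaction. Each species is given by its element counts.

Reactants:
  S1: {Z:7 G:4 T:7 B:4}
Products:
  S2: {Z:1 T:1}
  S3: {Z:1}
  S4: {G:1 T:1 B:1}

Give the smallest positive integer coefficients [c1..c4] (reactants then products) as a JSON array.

Z: 1·7 = 7 | 3·1+4·1+4·0 = 7
G: 1·4 = 4 | 3·0+4·0+4·1 = 4
T: 1·7 = 7 | 3·1+4·0+4·1 = 7
B: 1·4 = 4 | 3·0+4·0+4·1 = 4
gcd(1,3,4,4) = 1

Coefficients: [1, 3, 4, 4]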